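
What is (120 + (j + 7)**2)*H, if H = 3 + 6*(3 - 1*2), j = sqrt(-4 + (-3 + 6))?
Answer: 1512 + 126*I ≈ 1512.0 + 126.0*I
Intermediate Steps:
j = I (j = sqrt(-4 + 3) = sqrt(-1) = I ≈ 1.0*I)
H = 9 (H = 3 + 6*(3 - 2) = 3 + 6*1 = 3 + 6 = 9)
(120 + (j + 7)**2)*H = (120 + (I + 7)**2)*9 = (120 + (7 + I)**2)*9 = 1080 + 9*(7 + I)**2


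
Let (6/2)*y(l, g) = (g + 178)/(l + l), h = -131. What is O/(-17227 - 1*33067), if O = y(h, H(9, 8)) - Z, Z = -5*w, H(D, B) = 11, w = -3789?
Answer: 4963653/13177028 ≈ 0.37669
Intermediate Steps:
y(l, g) = (178 + g)/(6*l) (y(l, g) = ((g + 178)/(l + l))/3 = ((178 + g)/((2*l)))/3 = ((178 + g)*(1/(2*l)))/3 = ((178 + g)/(2*l))/3 = (178 + g)/(6*l))
Z = 18945 (Z = -5*(-3789) = 18945)
O = -4963653/262 (O = (⅙)*(178 + 11)/(-131) - 1*18945 = (⅙)*(-1/131)*189 - 18945 = -63/262 - 18945 = -4963653/262 ≈ -18945.)
O/(-17227 - 1*33067) = -4963653/(262*(-17227 - 1*33067)) = -4963653/(262*(-17227 - 33067)) = -4963653/262/(-50294) = -4963653/262*(-1/50294) = 4963653/13177028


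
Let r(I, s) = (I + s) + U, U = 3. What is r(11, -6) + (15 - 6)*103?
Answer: 935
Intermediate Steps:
r(I, s) = 3 + I + s (r(I, s) = (I + s) + 3 = 3 + I + s)
r(11, -6) + (15 - 6)*103 = (3 + 11 - 6) + (15 - 6)*103 = 8 + 9*103 = 8 + 927 = 935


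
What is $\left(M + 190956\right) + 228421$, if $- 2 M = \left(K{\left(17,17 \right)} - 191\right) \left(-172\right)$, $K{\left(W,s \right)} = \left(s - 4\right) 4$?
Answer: $407423$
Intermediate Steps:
$K{\left(W,s \right)} = -16 + 4 s$ ($K{\left(W,s \right)} = \left(-4 + s\right) 4 = -16 + 4 s$)
$M = -11954$ ($M = - \frac{\left(\left(-16 + 4 \cdot 17\right) - 191\right) \left(-172\right)}{2} = - \frac{\left(\left(-16 + 68\right) - 191\right) \left(-172\right)}{2} = - \frac{\left(52 - 191\right) \left(-172\right)}{2} = - \frac{\left(-139\right) \left(-172\right)}{2} = \left(- \frac{1}{2}\right) 23908 = -11954$)
$\left(M + 190956\right) + 228421 = \left(-11954 + 190956\right) + 228421 = 179002 + 228421 = 407423$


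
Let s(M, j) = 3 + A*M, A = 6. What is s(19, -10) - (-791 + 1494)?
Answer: -586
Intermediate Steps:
s(M, j) = 3 + 6*M
s(19, -10) - (-791 + 1494) = (3 + 6*19) - (-791 + 1494) = (3 + 114) - 1*703 = 117 - 703 = -586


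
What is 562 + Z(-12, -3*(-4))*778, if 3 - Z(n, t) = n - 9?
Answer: 19234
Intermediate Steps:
Z(n, t) = 12 - n (Z(n, t) = 3 - (n - 9) = 3 - (-9 + n) = 3 + (9 - n) = 12 - n)
562 + Z(-12, -3*(-4))*778 = 562 + (12 - 1*(-12))*778 = 562 + (12 + 12)*778 = 562 + 24*778 = 562 + 18672 = 19234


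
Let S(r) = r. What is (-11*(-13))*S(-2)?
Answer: -286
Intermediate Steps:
(-11*(-13))*S(-2) = -11*(-13)*(-2) = 143*(-2) = -286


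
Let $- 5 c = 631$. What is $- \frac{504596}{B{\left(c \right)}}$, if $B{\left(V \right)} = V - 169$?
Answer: $\frac{630745}{369} \approx 1709.3$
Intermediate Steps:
$c = - \frac{631}{5}$ ($c = \left(- \frac{1}{5}\right) 631 = - \frac{631}{5} \approx -126.2$)
$B{\left(V \right)} = -169 + V$
$- \frac{504596}{B{\left(c \right)}} = - \frac{504596}{-169 - \frac{631}{5}} = - \frac{504596}{- \frac{1476}{5}} = \left(-504596\right) \left(- \frac{5}{1476}\right) = \frac{630745}{369}$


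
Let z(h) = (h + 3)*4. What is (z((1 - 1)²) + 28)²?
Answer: 1600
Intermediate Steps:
z(h) = 12 + 4*h (z(h) = (3 + h)*4 = 12 + 4*h)
(z((1 - 1)²) + 28)² = ((12 + 4*(1 - 1)²) + 28)² = ((12 + 4*0²) + 28)² = ((12 + 4*0) + 28)² = ((12 + 0) + 28)² = (12 + 28)² = 40² = 1600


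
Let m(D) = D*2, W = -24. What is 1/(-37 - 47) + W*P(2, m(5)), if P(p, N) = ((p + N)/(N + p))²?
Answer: -2017/84 ≈ -24.012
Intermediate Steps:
m(D) = 2*D
P(p, N) = 1 (P(p, N) = ((N + p)/(N + p))² = 1² = 1)
1/(-37 - 47) + W*P(2, m(5)) = 1/(-37 - 47) - 24*1 = 1/(-84) - 24 = -1/84 - 24 = -2017/84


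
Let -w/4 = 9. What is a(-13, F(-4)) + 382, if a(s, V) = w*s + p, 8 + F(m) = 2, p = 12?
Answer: 862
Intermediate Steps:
F(m) = -6 (F(m) = -8 + 2 = -6)
w = -36 (w = -4*9 = -36)
a(s, V) = 12 - 36*s (a(s, V) = -36*s + 12 = 12 - 36*s)
a(-13, F(-4)) + 382 = (12 - 36*(-13)) + 382 = (12 + 468) + 382 = 480 + 382 = 862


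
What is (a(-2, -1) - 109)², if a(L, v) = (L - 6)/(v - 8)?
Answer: 946729/81 ≈ 11688.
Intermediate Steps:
a(L, v) = (-6 + L)/(-8 + v)
(a(-2, -1) - 109)² = ((-6 - 2)/(-8 - 1) - 109)² = (-8/(-9) - 109)² = (-⅑*(-8) - 109)² = (8/9 - 109)² = (-973/9)² = 946729/81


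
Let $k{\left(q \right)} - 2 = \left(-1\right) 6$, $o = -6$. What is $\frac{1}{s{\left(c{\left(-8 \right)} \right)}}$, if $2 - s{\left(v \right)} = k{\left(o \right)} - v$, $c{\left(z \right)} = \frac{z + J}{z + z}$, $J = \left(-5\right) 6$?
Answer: $\frac{8}{67} \approx 0.1194$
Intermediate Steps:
$k{\left(q \right)} = -4$ ($k{\left(q \right)} = 2 - 6 = -4$)
$J = -30$
$c{\left(z \right)} = \frac{-30 + z}{2 z}$ ($c{\left(z \right)} = \frac{z - 30}{z + z} = \frac{-30 + z}{2 z}$)
$s{\left(v \right)} = 6 + v$ ($s{\left(v \right)} = 2 - \left(-4 - v\right) = 2 + \left(4 + v\right) = 6 + v$)
$\frac{1}{s{\left(c{\left(-8 \right)} \right)}} = \frac{1}{6 + \frac{-30 - 8}{2 \left(-8\right)}} = \frac{1}{6 + \frac{1}{2} \left(- \frac{1}{8}\right) \left(-38\right)} = \frac{1}{6 + \frac{19}{8}} = \frac{1}{\frac{67}{8}} = \frac{8}{67}$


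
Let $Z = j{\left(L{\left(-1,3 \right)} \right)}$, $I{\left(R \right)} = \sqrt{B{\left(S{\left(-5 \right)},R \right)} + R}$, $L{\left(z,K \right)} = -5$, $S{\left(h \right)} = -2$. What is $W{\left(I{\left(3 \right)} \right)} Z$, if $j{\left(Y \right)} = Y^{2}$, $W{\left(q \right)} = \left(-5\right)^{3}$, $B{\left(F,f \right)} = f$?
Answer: $-3125$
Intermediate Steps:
$I{\left(R \right)} = \sqrt{2} \sqrt{R}$ ($I{\left(R \right)} = \sqrt{R + R} = \sqrt{2 R} = \sqrt{2} \sqrt{R}$)
$W{\left(q \right)} = -125$
$Z = 25$ ($Z = \left(-5\right)^{2} = 25$)
$W{\left(I{\left(3 \right)} \right)} Z = \left(-125\right) 25 = -3125$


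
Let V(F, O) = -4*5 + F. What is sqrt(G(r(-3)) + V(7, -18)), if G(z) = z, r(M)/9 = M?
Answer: 2*I*sqrt(10) ≈ 6.3246*I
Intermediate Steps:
r(M) = 9*M
V(F, O) = -20 + F
sqrt(G(r(-3)) + V(7, -18)) = sqrt(9*(-3) + (-20 + 7)) = sqrt(-27 - 13) = sqrt(-40) = 2*I*sqrt(10)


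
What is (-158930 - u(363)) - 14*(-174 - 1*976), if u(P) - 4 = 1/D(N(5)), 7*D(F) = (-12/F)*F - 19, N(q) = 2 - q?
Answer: -4427847/31 ≈ -1.4283e+5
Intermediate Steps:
D(F) = -31/7 (D(F) = ((-12/F)*F - 19)/7 = (-12 - 19)/7 = (1/7)*(-31) = -31/7)
u(P) = 117/31 (u(P) = 4 + 1/(-31/7) = 4 - 7/31 = 117/31)
(-158930 - u(363)) - 14*(-174 - 1*976) = (-158930 - 1*117/31) - 14*(-174 - 1*976) = (-158930 - 117/31) - 14*(-174 - 976) = -4926947/31 - 14*(-1150) = -4926947/31 + 16100 = -4427847/31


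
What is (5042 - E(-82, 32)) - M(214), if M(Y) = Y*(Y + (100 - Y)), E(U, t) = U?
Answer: -16276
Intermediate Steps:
M(Y) = 100*Y (M(Y) = Y*100 = 100*Y)
(5042 - E(-82, 32)) - M(214) = (5042 - 1*(-82)) - 100*214 = (5042 + 82) - 1*21400 = 5124 - 21400 = -16276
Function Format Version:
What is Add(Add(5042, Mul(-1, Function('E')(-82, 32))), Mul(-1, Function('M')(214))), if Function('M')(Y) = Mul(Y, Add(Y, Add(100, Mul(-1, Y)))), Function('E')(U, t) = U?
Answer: -16276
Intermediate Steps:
Function('M')(Y) = Mul(100, Y) (Function('M')(Y) = Mul(Y, 100) = Mul(100, Y))
Add(Add(5042, Mul(-1, Function('E')(-82, 32))), Mul(-1, Function('M')(214))) = Add(Add(5042, Mul(-1, -82)), Mul(-1, Mul(100, 214))) = Add(Add(5042, 82), Mul(-1, 21400)) = Add(5124, -21400) = -16276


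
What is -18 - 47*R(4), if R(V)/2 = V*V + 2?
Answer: -1710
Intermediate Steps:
R(V) = 4 + 2*V² (R(V) = 2*(V*V + 2) = 2*(V² + 2) = 2*(2 + V²) = 4 + 2*V²)
-18 - 47*R(4) = -18 - 47*(4 + 2*4²) = -18 - 47*(4 + 2*16) = -18 - 47*(4 + 32) = -18 - 47*36 = -18 - 1692 = -1710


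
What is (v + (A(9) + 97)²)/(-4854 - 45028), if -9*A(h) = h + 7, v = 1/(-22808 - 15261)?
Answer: -13979869450/76907793249 ≈ -0.18177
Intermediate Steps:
v = -1/38069 (v = 1/(-38069) = -1/38069 ≈ -2.6268e-5)
A(h) = -7/9 - h/9 (A(h) = -(h + 7)/9 = -(7 + h)/9 = -7/9 - h/9)
(v + (A(9) + 97)²)/(-4854 - 45028) = (-1/38069 + ((-7/9 - ⅑*9) + 97)²)/(-4854 - 45028) = (-1/38069 + ((-7/9 - 1) + 97)²)/(-49882) = (-1/38069 + (-16/9 + 97)²)*(-1/49882) = (-1/38069 + (857/9)²)*(-1/49882) = (-1/38069 + 734449/81)*(-1/49882) = (27959738900/3083589)*(-1/49882) = -13979869450/76907793249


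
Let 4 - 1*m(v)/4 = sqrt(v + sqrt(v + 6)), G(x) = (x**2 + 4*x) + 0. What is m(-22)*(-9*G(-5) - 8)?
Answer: -848 + 212*sqrt(-22 + 4*I) ≈ -757.97 + 998.44*I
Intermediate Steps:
G(x) = x**2 + 4*x
m(v) = 16 - 4*sqrt(v + sqrt(6 + v)) (m(v) = 16 - 4*sqrt(v + sqrt(v + 6)) = 16 - 4*sqrt(v + sqrt(6 + v)))
m(-22)*(-9*G(-5) - 8) = (16 - 4*sqrt(-22 + sqrt(6 - 22)))*(-(-45)*(4 - 5) - 8) = (16 - 4*sqrt(-22 + sqrt(-16)))*(-(-45)*(-1) - 8) = (16 - 4*sqrt(-22 + 4*I))*(-9*5 - 8) = (16 - 4*sqrt(-22 + 4*I))*(-45 - 8) = (16 - 4*sqrt(-22 + 4*I))*(-53) = -848 + 212*sqrt(-22 + 4*I)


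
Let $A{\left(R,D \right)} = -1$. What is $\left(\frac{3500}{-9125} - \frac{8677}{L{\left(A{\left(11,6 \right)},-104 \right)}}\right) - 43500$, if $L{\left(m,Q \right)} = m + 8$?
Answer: $- \frac{22862117}{511} \approx -44740.0$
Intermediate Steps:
$L{\left(m,Q \right)} = 8 + m$
$\left(\frac{3500}{-9125} - \frac{8677}{L{\left(A{\left(11,6 \right)},-104 \right)}}\right) - 43500 = \left(\frac{3500}{-9125} - \frac{8677}{8 - 1}\right) - 43500 = \left(3500 \left(- \frac{1}{9125}\right) - \frac{8677}{7}\right) - 43500 = \left(- \frac{28}{73} - \frac{8677}{7}\right) - 43500 = - \frac{633617}{511} - 43500 = - \frac{22862117}{511}$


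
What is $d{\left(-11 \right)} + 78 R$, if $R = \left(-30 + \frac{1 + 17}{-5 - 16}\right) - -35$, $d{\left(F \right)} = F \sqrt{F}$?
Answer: $\frac{2262}{7} - 11 i \sqrt{11} \approx 323.14 - 36.483 i$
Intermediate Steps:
$d{\left(F \right)} = F^{\frac{3}{2}}$
$R = \frac{29}{7}$ ($R = \left(-30 + \frac{18}{-21}\right) + 35 = \left(-30 + 18 \left(- \frac{1}{21}\right)\right) + 35 = \left(-30 - \frac{6}{7}\right) + 35 = - \frac{216}{7} + 35 = \frac{29}{7} \approx 4.1429$)
$d{\left(-11 \right)} + 78 R = \left(-11\right)^{\frac{3}{2}} + 78 \cdot \frac{29}{7} = - 11 i \sqrt{11} + \frac{2262}{7} = \frac{2262}{7} - 11 i \sqrt{11}$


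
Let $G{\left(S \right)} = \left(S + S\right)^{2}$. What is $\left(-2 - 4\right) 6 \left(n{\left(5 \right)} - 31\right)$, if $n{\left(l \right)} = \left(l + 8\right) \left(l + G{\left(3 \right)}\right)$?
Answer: $-18072$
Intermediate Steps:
$G{\left(S \right)} = 4 S^{2}$ ($G{\left(S \right)} = \left(2 S\right)^{2} = 4 S^{2}$)
$n{\left(l \right)} = \left(8 + l\right) \left(36 + l\right)$ ($n{\left(l \right)} = \left(l + 8\right) \left(l + 4 \cdot 3^{2}\right) = \left(8 + l\right) \left(l + 4 \cdot 9\right) = \left(8 + l\right) \left(l + 36\right) = \left(8 + l\right) \left(36 + l\right)$)
$\left(-2 - 4\right) 6 \left(n{\left(5 \right)} - 31\right) = \left(-2 - 4\right) 6 \left(\left(288 + 5^{2} + 44 \cdot 5\right) - 31\right) = \left(-6\right) 6 \left(\left(288 + 25 + 220\right) - 31\right) = - 36 \left(533 - 31\right) = \left(-36\right) 502 = -18072$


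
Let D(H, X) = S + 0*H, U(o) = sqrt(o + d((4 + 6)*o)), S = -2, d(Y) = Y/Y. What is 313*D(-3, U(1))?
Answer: -626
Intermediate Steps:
d(Y) = 1
U(o) = sqrt(1 + o) (U(o) = sqrt(o + 1) = sqrt(1 + o))
D(H, X) = -2 (D(H, X) = -2 + 0*H = -2 + 0 = -2)
313*D(-3, U(1)) = 313*(-2) = -626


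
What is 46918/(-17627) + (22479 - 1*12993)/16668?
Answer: -34156639/16322602 ≈ -2.0926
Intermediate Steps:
46918/(-17627) + (22479 - 1*12993)/16668 = 46918*(-1/17627) + (22479 - 12993)*(1/16668) = -46918/17627 + 9486*(1/16668) = -46918/17627 + 527/926 = -34156639/16322602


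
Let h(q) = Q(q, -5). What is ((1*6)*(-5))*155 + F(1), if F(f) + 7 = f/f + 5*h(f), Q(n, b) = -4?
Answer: -4676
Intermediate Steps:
h(q) = -4
F(f) = -26 (F(f) = -7 + (f/f + 5*(-4)) = -7 + (1 - 20) = -7 - 19 = -26)
((1*6)*(-5))*155 + F(1) = ((1*6)*(-5))*155 - 26 = (6*(-5))*155 - 26 = -30*155 - 26 = -4650 - 26 = -4676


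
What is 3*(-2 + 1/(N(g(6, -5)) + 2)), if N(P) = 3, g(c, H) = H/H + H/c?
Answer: -27/5 ≈ -5.4000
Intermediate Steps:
g(c, H) = 1 + H/c
3*(-2 + 1/(N(g(6, -5)) + 2)) = 3*(-2 + 1/(3 + 2)) = 3*(-2 + 1/5) = 3*(-2 + ⅕) = 3*(-9/5) = -27/5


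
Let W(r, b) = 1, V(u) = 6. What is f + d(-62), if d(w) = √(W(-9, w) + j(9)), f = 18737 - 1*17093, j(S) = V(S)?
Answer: 1644 + √7 ≈ 1646.6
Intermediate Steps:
j(S) = 6
f = 1644 (f = 18737 - 17093 = 1644)
d(w) = √7 (d(w) = √(1 + 6) = √7)
f + d(-62) = 1644 + √7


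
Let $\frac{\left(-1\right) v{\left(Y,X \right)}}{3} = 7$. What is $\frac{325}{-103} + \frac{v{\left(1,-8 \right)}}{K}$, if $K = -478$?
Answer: $- \frac{153187}{49234} \approx -3.1114$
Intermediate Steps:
$v{\left(Y,X \right)} = -21$ ($v{\left(Y,X \right)} = \left(-3\right) 7 = -21$)
$\frac{325}{-103} + \frac{v{\left(1,-8 \right)}}{K} = \frac{325}{-103} - \frac{21}{-478} = 325 \left(- \frac{1}{103}\right) - - \frac{21}{478} = - \frac{325}{103} + \frac{21}{478} = - \frac{153187}{49234}$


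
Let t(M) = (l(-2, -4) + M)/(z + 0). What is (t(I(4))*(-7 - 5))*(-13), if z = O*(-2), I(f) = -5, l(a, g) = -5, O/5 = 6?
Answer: 26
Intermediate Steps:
O = 30 (O = 5*6 = 30)
z = -60 (z = 30*(-2) = -60)
t(M) = 1/12 - M/60 (t(M) = (-5 + M)/(-60 + 0) = (-5 + M)/(-60) = (-5 + M)*(-1/60) = 1/12 - M/60)
(t(I(4))*(-7 - 5))*(-13) = ((1/12 - 1/60*(-5))*(-7 - 5))*(-13) = ((1/12 + 1/12)*(-12))*(-13) = ((⅙)*(-12))*(-13) = -2*(-13) = 26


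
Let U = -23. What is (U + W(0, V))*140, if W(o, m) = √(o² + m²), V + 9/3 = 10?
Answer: -2240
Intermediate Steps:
V = 7 (V = -3 + 10 = 7)
W(o, m) = √(m² + o²)
(U + W(0, V))*140 = (-23 + √(7² + 0²))*140 = (-23 + √(49 + 0))*140 = (-23 + √49)*140 = (-23 + 7)*140 = -16*140 = -2240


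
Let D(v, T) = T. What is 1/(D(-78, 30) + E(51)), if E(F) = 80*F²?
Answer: 1/208110 ≈ 4.8052e-6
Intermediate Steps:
1/(D(-78, 30) + E(51)) = 1/(30 + 80*51²) = 1/(30 + 80*2601) = 1/(30 + 208080) = 1/208110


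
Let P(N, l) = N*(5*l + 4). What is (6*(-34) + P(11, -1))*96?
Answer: -20640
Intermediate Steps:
P(N, l) = N*(4 + 5*l)
(6*(-34) + P(11, -1))*96 = (6*(-34) + 11*(4 + 5*(-1)))*96 = (-204 + 11*(4 - 5))*96 = (-204 + 11*(-1))*96 = (-204 - 11)*96 = -215*96 = -20640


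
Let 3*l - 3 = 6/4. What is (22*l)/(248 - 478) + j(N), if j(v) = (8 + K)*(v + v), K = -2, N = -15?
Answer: -41433/230 ≈ -180.14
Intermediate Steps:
j(v) = 12*v (j(v) = (8 - 2)*(v + v) = 6*(2*v) = 12*v)
l = 3/2 (l = 1 + (6/4)/3 = 1 + (6*(¼))/3 = 1 + (⅓)*(3/2) = 1 + ½ = 3/2 ≈ 1.5000)
(22*l)/(248 - 478) + j(N) = (22*(3/2))/(248 - 478) + 12*(-15) = 33/(-230) - 180 = -1/230*33 - 180 = -33/230 - 180 = -41433/230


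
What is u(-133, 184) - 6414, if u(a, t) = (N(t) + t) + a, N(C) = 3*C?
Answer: -5811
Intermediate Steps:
u(a, t) = a + 4*t (u(a, t) = (3*t + t) + a = 4*t + a = a + 4*t)
u(-133, 184) - 6414 = (-133 + 4*184) - 6414 = (-133 + 736) - 6414 = 603 - 6414 = -5811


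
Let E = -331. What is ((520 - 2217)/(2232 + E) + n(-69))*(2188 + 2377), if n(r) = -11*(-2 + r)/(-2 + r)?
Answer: -103205520/1901 ≈ -54290.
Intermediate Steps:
n(r) = -11 (n(r) = -11*1 = -11)
((520 - 2217)/(2232 + E) + n(-69))*(2188 + 2377) = ((520 - 2217)/(2232 - 331) - 11)*(2188 + 2377) = (-1697/1901 - 11)*4565 = -22608/1901*4565 = -103205520/1901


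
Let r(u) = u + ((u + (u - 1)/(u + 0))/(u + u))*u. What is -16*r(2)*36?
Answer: -1872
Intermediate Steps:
r(u) = 3*u/2 + (-1 + u)/(2*u) (r(u) = u + ((u + (-1 + u)/u)/((2*u)))*u = u + ((u + (-1 + u)/u)*(1/(2*u)))*u = u + ((u + (-1 + u)/u)/(2*u))*u = u + (u/2 + (-1 + u)/(2*u)) = 3*u/2 + (-1 + u)/(2*u))
-16*r(2)*36 = -8*(-1 + 2*(1 + 3*2))/2*36 = -8*(-1 + 2*(1 + 6))/2*36 = -8*(-1 + 2*7)/2*36 = -8*(-1 + 14)/2*36 = -8*13/2*36 = -16*13/4*36 = -52*36 = -1872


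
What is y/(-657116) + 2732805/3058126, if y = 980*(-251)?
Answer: 637001930965/502385881154 ≈ 1.2680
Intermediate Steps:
y = -245980
y/(-657116) + 2732805/3058126 = -245980/(-657116) + 2732805/3058126 = -245980*(-1/657116) + 2732805*(1/3058126) = 61495/164279 + 2732805/3058126 = 637001930965/502385881154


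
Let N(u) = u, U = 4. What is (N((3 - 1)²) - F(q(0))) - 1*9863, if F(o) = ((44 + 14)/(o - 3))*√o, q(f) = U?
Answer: -9975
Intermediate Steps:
q(f) = 4
F(o) = 58*√o/(-3 + o) (F(o) = (58/(-3 + o))*√o = 58*√o/(-3 + o))
(N((3 - 1)²) - F(q(0))) - 1*9863 = ((3 - 1)² - 58*√4/(-3 + 4)) - 1*9863 = (2² - 58*2/1) - 9863 = (4 - 58*2) - 9863 = (4 - 1*116) - 9863 = (4 - 116) - 9863 = -112 - 9863 = -9975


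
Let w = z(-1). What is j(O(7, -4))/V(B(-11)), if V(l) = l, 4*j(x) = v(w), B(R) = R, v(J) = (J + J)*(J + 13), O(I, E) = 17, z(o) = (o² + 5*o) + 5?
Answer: -7/11 ≈ -0.63636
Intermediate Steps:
z(o) = 5 + o² + 5*o
w = 1 (w = 5 + (-1)² + 5*(-1) = 5 + 1 - 5 = 1)
v(J) = 2*J*(13 + J) (v(J) = (2*J)*(13 + J) = 2*J*(13 + J))
j(x) = 7 (j(x) = (2*1*(13 + 1))/4 = (2*1*14)/4 = (¼)*28 = 7)
j(O(7, -4))/V(B(-11)) = 7/(-11) = 7*(-1/11) = -7/11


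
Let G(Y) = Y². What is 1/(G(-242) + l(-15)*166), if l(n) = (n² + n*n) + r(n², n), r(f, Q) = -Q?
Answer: 1/135754 ≈ 7.3663e-6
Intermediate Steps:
l(n) = -n + 2*n² (l(n) = (n² + n*n) - n = (n² + n²) - n = 2*n² - n = -n + 2*n²)
1/(G(-242) + l(-15)*166) = 1/((-242)² - 15*(-1 + 2*(-15))*166) = 1/(58564 - 15*(-1 - 30)*166) = 1/(58564 - 15*(-31)*166) = 1/(58564 + 465*166) = 1/(58564 + 77190) = 1/135754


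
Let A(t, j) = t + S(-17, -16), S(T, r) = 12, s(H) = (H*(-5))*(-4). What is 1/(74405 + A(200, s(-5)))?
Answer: 1/74617 ≈ 1.3402e-5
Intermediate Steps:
s(H) = 20*H (s(H) = -5*H*(-4) = 20*H)
A(t, j) = 12 + t (A(t, j) = t + 12 = 12 + t)
1/(74405 + A(200, s(-5))) = 1/(74405 + (12 + 200)) = 1/(74405 + 212) = 1/74617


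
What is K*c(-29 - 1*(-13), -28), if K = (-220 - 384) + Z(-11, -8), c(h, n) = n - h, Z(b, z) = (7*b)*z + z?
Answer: -48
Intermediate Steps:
Z(b, z) = z + 7*b*z (Z(b, z) = 7*b*z + z = z + 7*b*z)
K = 4 (K = (-220 - 384) - 8*(1 + 7*(-11)) = -604 - 8*(1 - 77) = -604 - 8*(-76) = -604 + 608 = 4)
K*c(-29 - 1*(-13), -28) = 4*(-28 - (-29 - 1*(-13))) = 4*(-28 - (-29 + 13)) = 4*(-28 - 1*(-16)) = 4*(-28 + 16) = 4*(-12) = -48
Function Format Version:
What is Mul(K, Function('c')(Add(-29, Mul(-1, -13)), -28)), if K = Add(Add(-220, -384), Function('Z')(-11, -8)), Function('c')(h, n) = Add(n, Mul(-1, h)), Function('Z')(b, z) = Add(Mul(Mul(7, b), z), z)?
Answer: -48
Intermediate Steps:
Function('Z')(b, z) = Add(z, Mul(7, b, z)) (Function('Z')(b, z) = Add(Mul(7, b, z), z) = Add(z, Mul(7, b, z)))
K = 4 (K = Add(Add(-220, -384), Mul(-8, Add(1, Mul(7, -11)))) = Add(-604, Mul(-8, Add(1, -77))) = Add(-604, Mul(-8, -76)) = Add(-604, 608) = 4)
Mul(K, Function('c')(Add(-29, Mul(-1, -13)), -28)) = Mul(4, Add(-28, Mul(-1, Add(-29, Mul(-1, -13))))) = Mul(4, Add(-28, Mul(-1, Add(-29, 13)))) = Mul(4, Add(-28, Mul(-1, -16))) = Mul(4, Add(-28, 16)) = Mul(4, -12) = -48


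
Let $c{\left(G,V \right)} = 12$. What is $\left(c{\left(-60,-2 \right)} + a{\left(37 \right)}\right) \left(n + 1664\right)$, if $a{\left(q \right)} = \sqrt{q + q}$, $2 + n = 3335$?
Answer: $59964 + 4997 \sqrt{74} \approx 1.0295 \cdot 10^{5}$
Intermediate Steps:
$n = 3333$ ($n = -2 + 3335 = 3333$)
$a{\left(q \right)} = \sqrt{2} \sqrt{q}$ ($a{\left(q \right)} = \sqrt{2 q} = \sqrt{2} \sqrt{q}$)
$\left(c{\left(-60,-2 \right)} + a{\left(37 \right)}\right) \left(n + 1664\right) = \left(12 + \sqrt{2} \sqrt{37}\right) \left(3333 + 1664\right) = \left(12 + \sqrt{74}\right) 4997 = 59964 + 4997 \sqrt{74}$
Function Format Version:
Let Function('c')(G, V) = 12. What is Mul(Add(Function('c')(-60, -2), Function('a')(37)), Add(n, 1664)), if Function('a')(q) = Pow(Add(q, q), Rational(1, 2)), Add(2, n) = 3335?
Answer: Add(59964, Mul(4997, Pow(74, Rational(1, 2)))) ≈ 1.0295e+5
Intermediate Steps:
n = 3333 (n = Add(-2, 3335) = 3333)
Function('a')(q) = Mul(Pow(2, Rational(1, 2)), Pow(q, Rational(1, 2))) (Function('a')(q) = Pow(Mul(2, q), Rational(1, 2)) = Mul(Pow(2, Rational(1, 2)), Pow(q, Rational(1, 2))))
Mul(Add(Function('c')(-60, -2), Function('a')(37)), Add(n, 1664)) = Mul(Add(12, Mul(Pow(2, Rational(1, 2)), Pow(37, Rational(1, 2)))), Add(3333, 1664)) = Mul(Add(12, Pow(74, Rational(1, 2))), 4997) = Add(59964, Mul(4997, Pow(74, Rational(1, 2))))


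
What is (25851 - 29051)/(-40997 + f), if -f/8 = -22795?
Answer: -3200/141363 ≈ -0.022637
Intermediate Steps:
f = 182360 (f = -8*(-22795) = 182360)
(25851 - 29051)/(-40997 + f) = (25851 - 29051)/(-40997 + 182360) = -3200/141363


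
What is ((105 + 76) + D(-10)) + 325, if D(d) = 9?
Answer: 515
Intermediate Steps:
((105 + 76) + D(-10)) + 325 = ((105 + 76) + 9) + 325 = (181 + 9) + 325 = 190 + 325 = 515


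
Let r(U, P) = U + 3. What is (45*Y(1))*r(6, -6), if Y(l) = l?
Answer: 405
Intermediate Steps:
r(U, P) = 3 + U
(45*Y(1))*r(6, -6) = (45*1)*(3 + 6) = 45*9 = 405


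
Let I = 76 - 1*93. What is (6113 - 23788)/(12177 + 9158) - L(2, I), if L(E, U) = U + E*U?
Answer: 214082/4267 ≈ 50.172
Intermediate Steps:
I = -17 (I = 76 - 93 = -17)
(6113 - 23788)/(12177 + 9158) - L(2, I) = (6113 - 23788)/(12177 + 9158) - (-17)*(1 + 2) = -17675/21335 - (-17)*3 = -17675*1/21335 - 1*(-51) = -3535/4267 + 51 = 214082/4267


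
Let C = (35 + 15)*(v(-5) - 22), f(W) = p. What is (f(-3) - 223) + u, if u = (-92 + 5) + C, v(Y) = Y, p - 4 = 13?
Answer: -1643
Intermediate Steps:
p = 17 (p = 4 + 13 = 17)
f(W) = 17
C = -1350 (C = (35 + 15)*(-5 - 22) = 50*(-27) = -1350)
u = -1437 (u = (-92 + 5) - 1350 = -87 - 1350 = -1437)
(f(-3) - 223) + u = (17 - 223) - 1437 = -206 - 1437 = -1643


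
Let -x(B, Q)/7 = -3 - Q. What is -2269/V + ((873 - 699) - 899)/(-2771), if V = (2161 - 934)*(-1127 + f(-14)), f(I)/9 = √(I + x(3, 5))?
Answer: 161990652814/615270476337 + 6807*√42/518091343 ≈ 0.26337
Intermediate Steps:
x(B, Q) = 21 + 7*Q (x(B, Q) = -7*(-3 - Q) = 21 + 7*Q)
f(I) = 9*√(56 + I) (f(I) = 9*√(I + (21 + 7*5)) = 9*√(I + (21 + 35)) = 9*√(I + 56) = 9*√(56 + I))
V = -1382829 + 11043*√42 (V = (2161 - 934)*(-1127 + 9*√(56 - 14)) = 1227*(-1127 + 9*√42) = -1382829 + 11043*√42 ≈ -1.3113e+6)
-2269/V + ((873 - 699) - 899)/(-2771) = -2269/(-1382829 + 11043*√42) + ((873 - 699) - 899)/(-2771) = -2269/(-1382829 + 11043*√42) + (174 - 899)*(-1/2771) = -2269/(-1382829 + 11043*√42) - 725*(-1/2771) = -2269/(-1382829 + 11043*√42) + 725/2771 = 725/2771 - 2269/(-1382829 + 11043*√42)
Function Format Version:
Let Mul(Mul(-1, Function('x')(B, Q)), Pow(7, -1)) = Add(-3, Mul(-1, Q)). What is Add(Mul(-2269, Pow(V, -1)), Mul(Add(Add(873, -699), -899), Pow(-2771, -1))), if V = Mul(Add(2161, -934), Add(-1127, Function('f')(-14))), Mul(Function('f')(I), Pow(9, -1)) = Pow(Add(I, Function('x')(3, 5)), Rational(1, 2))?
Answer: Add(Rational(161990652814, 615270476337), Mul(Rational(6807, 518091343), Pow(42, Rational(1, 2)))) ≈ 0.26337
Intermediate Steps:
Function('x')(B, Q) = Add(21, Mul(7, Q)) (Function('x')(B, Q) = Mul(-7, Add(-3, Mul(-1, Q))) = Add(21, Mul(7, Q)))
Function('f')(I) = Mul(9, Pow(Add(56, I), Rational(1, 2))) (Function('f')(I) = Mul(9, Pow(Add(I, Add(21, Mul(7, 5))), Rational(1, 2))) = Mul(9, Pow(Add(I, Add(21, 35)), Rational(1, 2))) = Mul(9, Pow(Add(I, 56), Rational(1, 2))) = Mul(9, Pow(Add(56, I), Rational(1, 2))))
V = Add(-1382829, Mul(11043, Pow(42, Rational(1, 2)))) (V = Mul(Add(2161, -934), Add(-1127, Mul(9, Pow(Add(56, -14), Rational(1, 2))))) = Mul(1227, Add(-1127, Mul(9, Pow(42, Rational(1, 2))))) = Add(-1382829, Mul(11043, Pow(42, Rational(1, 2)))) ≈ -1.3113e+6)
Add(Mul(-2269, Pow(V, -1)), Mul(Add(Add(873, -699), -899), Pow(-2771, -1))) = Add(Mul(-2269, Pow(Add(-1382829, Mul(11043, Pow(42, Rational(1, 2)))), -1)), Mul(Add(Add(873, -699), -899), Pow(-2771, -1))) = Add(Mul(-2269, Pow(Add(-1382829, Mul(11043, Pow(42, Rational(1, 2)))), -1)), Mul(Add(174, -899), Rational(-1, 2771))) = Add(Mul(-2269, Pow(Add(-1382829, Mul(11043, Pow(42, Rational(1, 2)))), -1)), Mul(-725, Rational(-1, 2771))) = Add(Mul(-2269, Pow(Add(-1382829, Mul(11043, Pow(42, Rational(1, 2)))), -1)), Rational(725, 2771)) = Add(Rational(725, 2771), Mul(-2269, Pow(Add(-1382829, Mul(11043, Pow(42, Rational(1, 2)))), -1)))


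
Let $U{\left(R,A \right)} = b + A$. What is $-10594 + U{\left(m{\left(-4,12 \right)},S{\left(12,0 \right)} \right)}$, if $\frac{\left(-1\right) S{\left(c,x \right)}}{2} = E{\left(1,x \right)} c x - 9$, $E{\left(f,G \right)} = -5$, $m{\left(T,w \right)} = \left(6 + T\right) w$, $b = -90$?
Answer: $-10666$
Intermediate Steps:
$m{\left(T,w \right)} = w \left(6 + T\right)$
$S{\left(c,x \right)} = 18 + 10 c x$ ($S{\left(c,x \right)} = - 2 \left(- 5 c x - 9\right) = - 2 \left(-9 - 5 c x\right) = 18 + 10 c x$)
$U{\left(R,A \right)} = -90 + A$
$-10594 + U{\left(m{\left(-4,12 \right)},S{\left(12,0 \right)} \right)} = -10594 - \left(72 + 0\right) = -10594 + \left(-90 + \left(18 + 0\right)\right) = -10594 + \left(-90 + 18\right) = -10594 - 72 = -10666$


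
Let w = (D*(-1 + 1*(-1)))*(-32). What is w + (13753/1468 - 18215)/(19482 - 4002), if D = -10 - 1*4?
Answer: -20388003307/22724640 ≈ -897.18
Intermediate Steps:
D = -14 (D = -10 - 4 = -14)
w = -896 (w = -14*(-1 + 1*(-1))*(-32) = -14*(-1 - 1)*(-32) = -14*(-2)*(-32) = 28*(-32) = -896)
w + (13753/1468 - 18215)/(19482 - 4002) = -896 + (13753/1468 - 18215)/(19482 - 4002) = -896 + (13753*(1/1468) - 18215)/15480 = -896 + (13753/1468 - 18215)*(1/15480) = -896 - 26725867/1468*1/15480 = -896 - 26725867/22724640 = -20388003307/22724640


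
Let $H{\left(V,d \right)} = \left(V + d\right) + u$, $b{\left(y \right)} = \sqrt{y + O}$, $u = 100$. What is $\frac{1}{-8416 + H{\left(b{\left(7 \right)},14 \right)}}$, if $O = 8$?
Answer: $- \frac{8302}{68923189} - \frac{\sqrt{15}}{68923189} \approx -0.00012051$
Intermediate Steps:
$b{\left(y \right)} = \sqrt{8 + y}$ ($b{\left(y \right)} = \sqrt{y + 8} = \sqrt{8 + y}$)
$H{\left(V,d \right)} = 100 + V + d$ ($H{\left(V,d \right)} = \left(V + d\right) + 100 = 100 + V + d$)
$\frac{1}{-8416 + H{\left(b{\left(7 \right)},14 \right)}} = \frac{1}{-8416 + \left(100 + \sqrt{8 + 7} + 14\right)} = \frac{1}{-8416 + \left(100 + \sqrt{15} + 14\right)} = \frac{1}{-8416 + \left(114 + \sqrt{15}\right)} = \frac{1}{-8302 + \sqrt{15}}$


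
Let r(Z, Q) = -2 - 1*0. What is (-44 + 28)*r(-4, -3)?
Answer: 32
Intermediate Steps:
r(Z, Q) = -2 (r(Z, Q) = -2 + 0 = -2)
(-44 + 28)*r(-4, -3) = (-44 + 28)*(-2) = -16*(-2) = 32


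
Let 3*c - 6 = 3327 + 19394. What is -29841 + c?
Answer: -66796/3 ≈ -22265.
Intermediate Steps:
c = 22727/3 (c = 2 + (3327 + 19394)/3 = 2 + (⅓)*22721 = 2 + 22721/3 = 22727/3 ≈ 7575.7)
-29841 + c = -29841 + 22727/3 = -66796/3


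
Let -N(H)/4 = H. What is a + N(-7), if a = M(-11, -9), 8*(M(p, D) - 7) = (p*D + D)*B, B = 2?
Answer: 115/2 ≈ 57.500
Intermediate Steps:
N(H) = -4*H
M(p, D) = 7 + D/4 + D*p/4 (M(p, D) = 7 + ((p*D + D)*2)/8 = 7 + ((D*p + D)*2)/8 = 7 + ((D + D*p)*2)/8 = 7 + (2*D + 2*D*p)/8 = 7 + (D/4 + D*p/4) = 7 + D/4 + D*p/4)
a = 59/2 (a = 7 + (¼)*(-9) + (¼)*(-9)*(-11) = 7 - 9/4 + 99/4 = 59/2 ≈ 29.500)
a + N(-7) = 59/2 - 4*(-7) = 59/2 + 28 = 115/2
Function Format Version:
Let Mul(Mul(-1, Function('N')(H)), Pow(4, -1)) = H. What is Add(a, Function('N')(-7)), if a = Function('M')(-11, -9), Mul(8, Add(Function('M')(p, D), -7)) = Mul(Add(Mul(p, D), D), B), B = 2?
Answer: Rational(115, 2) ≈ 57.500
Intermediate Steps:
Function('N')(H) = Mul(-4, H)
Function('M')(p, D) = Add(7, Mul(Rational(1, 4), D), Mul(Rational(1, 4), D, p)) (Function('M')(p, D) = Add(7, Mul(Rational(1, 8), Mul(Add(Mul(p, D), D), 2))) = Add(7, Mul(Rational(1, 8), Mul(Add(Mul(D, p), D), 2))) = Add(7, Mul(Rational(1, 8), Mul(Add(D, Mul(D, p)), 2))) = Add(7, Mul(Rational(1, 8), Add(Mul(2, D), Mul(2, D, p)))) = Add(7, Add(Mul(Rational(1, 4), D), Mul(Rational(1, 4), D, p))) = Add(7, Mul(Rational(1, 4), D), Mul(Rational(1, 4), D, p)))
a = Rational(59, 2) (a = Add(7, Mul(Rational(1, 4), -9), Mul(Rational(1, 4), -9, -11)) = Add(7, Rational(-9, 4), Rational(99, 4)) = Rational(59, 2) ≈ 29.500)
Add(a, Function('N')(-7)) = Add(Rational(59, 2), Mul(-4, -7)) = Add(Rational(59, 2), 28) = Rational(115, 2)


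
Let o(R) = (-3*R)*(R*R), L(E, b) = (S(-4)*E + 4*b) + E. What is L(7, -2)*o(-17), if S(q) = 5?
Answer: 501126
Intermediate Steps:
L(E, b) = 4*b + 6*E (L(E, b) = (5*E + 4*b) + E = (4*b + 5*E) + E = 4*b + 6*E)
o(R) = -3*R³ (o(R) = (-3*R)*R² = -3*R³)
L(7, -2)*o(-17) = (4*(-2) + 6*7)*(-3*(-17)³) = (-8 + 42)*(-3*(-4913)) = 34*14739 = 501126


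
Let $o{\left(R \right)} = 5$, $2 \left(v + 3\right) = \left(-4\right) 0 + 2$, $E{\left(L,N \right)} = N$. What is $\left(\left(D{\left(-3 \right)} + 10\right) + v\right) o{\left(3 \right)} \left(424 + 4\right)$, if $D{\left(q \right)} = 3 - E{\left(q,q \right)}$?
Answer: $29960$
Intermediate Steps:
$D{\left(q \right)} = 3 - q$
$v = -2$ ($v = -3 + \frac{\left(-4\right) 0 + 2}{2} = -3 + \frac{0 + 2}{2} = -3 + \frac{1}{2} \cdot 2 = -3 + 1 = -2$)
$\left(\left(D{\left(-3 \right)} + 10\right) + v\right) o{\left(3 \right)} \left(424 + 4\right) = \left(\left(\left(3 - -3\right) + 10\right) - 2\right) 5 \left(424 + 4\right) = \left(\left(\left(3 + 3\right) + 10\right) - 2\right) 5 \cdot 428 = \left(\left(6 + 10\right) - 2\right) 5 \cdot 428 = \left(16 - 2\right) 5 \cdot 428 = 14 \cdot 5 \cdot 428 = 70 \cdot 428 = 29960$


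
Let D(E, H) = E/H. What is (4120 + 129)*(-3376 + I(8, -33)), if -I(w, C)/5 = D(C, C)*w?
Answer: -14514584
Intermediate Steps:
I(w, C) = -5*w (I(w, C) = -5*C/C*w = -5*w)
(4120 + 129)*(-3376 + I(8, -33)) = (4120 + 129)*(-3376 - 5*8) = 4249*(-3376 - 40) = 4249*(-3416) = -14514584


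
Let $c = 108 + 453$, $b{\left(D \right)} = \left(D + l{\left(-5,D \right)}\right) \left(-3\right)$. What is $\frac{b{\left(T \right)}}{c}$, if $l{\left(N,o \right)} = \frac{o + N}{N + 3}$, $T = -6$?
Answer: $\frac{1}{374} \approx 0.0026738$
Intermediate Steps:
$l{\left(N,o \right)} = \frac{N + o}{3 + N}$
$b{\left(D \right)} = - \frac{15}{2} - \frac{3 D}{2}$ ($b{\left(D \right)} = \left(D + \frac{-5 + D}{3 - 5}\right) \left(-3\right) = \left(D + \frac{-5 + D}{-2}\right) \left(-3\right) = \left(D - \frac{-5 + D}{2}\right) \left(-3\right) = \left(D - \left(- \frac{5}{2} + \frac{D}{2}\right)\right) \left(-3\right) = \left(\frac{5}{2} + \frac{D}{2}\right) \left(-3\right) = - \frac{15}{2} - \frac{3 D}{2}$)
$c = 561$
$\frac{b{\left(T \right)}}{c} = \frac{- \frac{15}{2} - -9}{561} = \left(- \frac{15}{2} + 9\right) \frac{1}{561} = \frac{3}{2} \cdot \frac{1}{561} = \frac{1}{374}$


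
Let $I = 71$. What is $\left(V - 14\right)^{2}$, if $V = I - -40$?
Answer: $9409$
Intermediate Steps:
$V = 111$ ($V = 71 - -40 = 71 + 40 = 111$)
$\left(V - 14\right)^{2} = \left(111 - 14\right)^{2} = 97^{2} = 9409$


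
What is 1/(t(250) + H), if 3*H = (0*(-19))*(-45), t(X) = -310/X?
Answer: -25/31 ≈ -0.80645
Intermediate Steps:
H = 0 (H = ((0*(-19))*(-45))/3 = (0*(-45))/3 = (⅓)*0 = 0)
1/(t(250) + H) = 1/(-310/250 + 0) = 1/(-310*1/250 + 0) = 1/(-31/25 + 0) = 1/(-31/25) = -25/31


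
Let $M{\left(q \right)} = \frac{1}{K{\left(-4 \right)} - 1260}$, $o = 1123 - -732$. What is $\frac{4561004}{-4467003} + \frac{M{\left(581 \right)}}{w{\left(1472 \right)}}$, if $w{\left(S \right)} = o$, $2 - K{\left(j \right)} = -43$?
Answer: $- \frac{3426569769101}{3355947678825} \approx -1.021$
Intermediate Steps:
$K{\left(j \right)} = 45$ ($K{\left(j \right)} = 2 - -43 = 2 + 43 = 45$)
$o = 1855$ ($o = 1123 + 732 = 1855$)
$w{\left(S \right)} = 1855$
$M{\left(q \right)} = - \frac{1}{1215}$ ($M{\left(q \right)} = \frac{1}{45 - 1260} = \frac{1}{-1215} = - \frac{1}{1215}$)
$\frac{4561004}{-4467003} + \frac{M{\left(581 \right)}}{w{\left(1472 \right)}} = \frac{4561004}{-4467003} - \frac{1}{1215 \cdot 1855} = 4561004 \left(- \frac{1}{4467003}\right) - \frac{1}{2253825} = - \frac{4561004}{4467003} - \frac{1}{2253825} = - \frac{3426569769101}{3355947678825}$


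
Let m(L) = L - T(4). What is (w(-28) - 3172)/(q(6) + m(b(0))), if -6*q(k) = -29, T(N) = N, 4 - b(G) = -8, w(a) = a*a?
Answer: -14328/77 ≈ -186.08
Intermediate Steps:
w(a) = a²
b(G) = 12 (b(G) = 4 - 1*(-8) = 4 + 8 = 12)
q(k) = 29/6 (q(k) = -⅙*(-29) = 29/6)
m(L) = -4 + L (m(L) = L - 1*4 = L - 4 = -4 + L)
(w(-28) - 3172)/(q(6) + m(b(0))) = ((-28)² - 3172)/(29/6 + (-4 + 12)) = (784 - 3172)/(29/6 + 8) = -2388/77/6 = -2388*6/77 = -14328/77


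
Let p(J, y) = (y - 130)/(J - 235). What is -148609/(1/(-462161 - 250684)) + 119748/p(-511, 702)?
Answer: 15148708779513/143 ≈ 1.0594e+11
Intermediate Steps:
p(J, y) = (-130 + y)/(-235 + J)
-148609/(1/(-462161 - 250684)) + 119748/p(-511, 702) = -148609/(1/(-462161 - 250684)) + 119748/(((-130 + 702)/(-235 - 511))) = -148609/(1/(-712845)) + 119748/((572/(-746))) = -148609/(-1/712845) + 119748/((-1/746*572)) = -148609*(-712845) + 119748/(-286/373) = 105935182605 + 119748*(-373/286) = 105935182605 - 22333002/143 = 15148708779513/143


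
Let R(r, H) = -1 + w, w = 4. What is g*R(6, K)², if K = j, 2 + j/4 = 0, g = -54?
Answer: -486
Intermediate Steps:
j = -8 (j = -8 + 4*0 = -8 + 0 = -8)
K = -8
R(r, H) = 3 (R(r, H) = -1 + 4 = 3)
g*R(6, K)² = -54*3² = -54*9 = -486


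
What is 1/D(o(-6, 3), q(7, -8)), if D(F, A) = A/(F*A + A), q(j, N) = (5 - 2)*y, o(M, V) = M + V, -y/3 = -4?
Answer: -2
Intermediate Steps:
y = 12 (y = -3*(-4) = 12)
q(j, N) = 36 (q(j, N) = (5 - 2)*12 = 3*12 = 36)
D(F, A) = A/(A + A*F) (D(F, A) = A/(A*F + A) = A/(A + A*F))
1/D(o(-6, 3), q(7, -8)) = 1/(1/(1 + (-6 + 3))) = 1/(1/(1 - 3)) = 1/(1/(-2)) = 1/(-1/2) = -2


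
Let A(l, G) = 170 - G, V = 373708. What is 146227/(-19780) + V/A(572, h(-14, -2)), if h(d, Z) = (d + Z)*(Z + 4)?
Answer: 3681203193/1997780 ≈ 1842.6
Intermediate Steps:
h(d, Z) = (4 + Z)*(Z + d) (h(d, Z) = (Z + d)*(4 + Z) = (4 + Z)*(Z + d))
146227/(-19780) + V/A(572, h(-14, -2)) = 146227/(-19780) + 373708/(170 - ((-2)² + 4*(-2) + 4*(-14) - 2*(-14))) = 146227*(-1/19780) + 373708/(170 - (4 - 8 - 56 + 28)) = -146227/19780 + 373708/(170 - 1*(-32)) = -146227/19780 + 373708/(170 + 32) = -146227/19780 + 373708/202 = -146227/19780 + 373708*(1/202) = -146227/19780 + 186854/101 = 3681203193/1997780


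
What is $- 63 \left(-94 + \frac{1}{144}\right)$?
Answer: $\frac{94745}{16} \approx 5921.6$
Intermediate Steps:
$- 63 \left(-94 + \frac{1}{144}\right) = \left(-63\right) \left(- \frac{13535}{144}\right) = \frac{94745}{16}$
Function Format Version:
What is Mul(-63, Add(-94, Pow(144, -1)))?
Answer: Rational(94745, 16) ≈ 5921.6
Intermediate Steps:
Mul(-63, Add(-94, Pow(144, -1))) = Mul(-63, Add(-94, Rational(1, 144))) = Mul(-63, Rational(-13535, 144)) = Rational(94745, 16)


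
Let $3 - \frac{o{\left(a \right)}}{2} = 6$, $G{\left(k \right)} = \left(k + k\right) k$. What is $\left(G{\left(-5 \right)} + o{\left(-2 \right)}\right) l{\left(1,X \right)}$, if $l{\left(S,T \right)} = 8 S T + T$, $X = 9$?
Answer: $3564$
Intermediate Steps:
$l{\left(S,T \right)} = T + 8 S T$ ($l{\left(S,T \right)} = 8 S T + T = T + 8 S T$)
$G{\left(k \right)} = 2 k^{2}$ ($G{\left(k \right)} = 2 k k = 2 k^{2}$)
$o{\left(a \right)} = -6$ ($o{\left(a \right)} = 6 - 12 = -6$)
$\left(G{\left(-5 \right)} + o{\left(-2 \right)}\right) l{\left(1,X \right)} = \left(2 \left(-5\right)^{2} - 6\right) 9 \left(1 + 8 \cdot 1\right) = \left(2 \cdot 25 - 6\right) 9 \left(1 + 8\right) = \left(50 - 6\right) 9 \cdot 9 = 44 \cdot 81 = 3564$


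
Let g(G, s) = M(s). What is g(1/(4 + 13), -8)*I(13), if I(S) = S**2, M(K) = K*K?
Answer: 10816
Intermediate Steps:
M(K) = K**2
g(G, s) = s**2
g(1/(4 + 13), -8)*I(13) = (-8)**2*13**2 = 64*169 = 10816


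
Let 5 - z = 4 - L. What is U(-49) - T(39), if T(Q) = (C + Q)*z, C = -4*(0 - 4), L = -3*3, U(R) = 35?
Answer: 475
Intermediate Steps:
L = -9
C = 16 (C = -4*(-4) = 16)
z = -8 (z = 5 - (4 - 1*(-9)) = 5 - (4 + 9) = 5 - 1*13 = 5 - 13 = -8)
T(Q) = -128 - 8*Q (T(Q) = (16 + Q)*(-8) = -128 - 8*Q)
U(-49) - T(39) = 35 - (-128 - 8*39) = 35 - (-128 - 312) = 35 - 1*(-440) = 35 + 440 = 475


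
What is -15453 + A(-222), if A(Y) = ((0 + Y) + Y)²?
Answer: 181683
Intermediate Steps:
A(Y) = 4*Y² (A(Y) = (Y + Y)² = (2*Y)² = 4*Y²)
-15453 + A(-222) = -15453 + 4*(-222)² = -15453 + 4*49284 = -15453 + 197136 = 181683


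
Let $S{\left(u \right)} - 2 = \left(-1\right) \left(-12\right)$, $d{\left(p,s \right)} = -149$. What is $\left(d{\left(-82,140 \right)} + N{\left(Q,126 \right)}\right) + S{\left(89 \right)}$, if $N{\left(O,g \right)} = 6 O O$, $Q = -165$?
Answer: $163215$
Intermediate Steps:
$S{\left(u \right)} = 14$ ($S{\left(u \right)} = 2 - -12 = 2 + 12 = 14$)
$N{\left(O,g \right)} = 6 O^{2}$
$\left(d{\left(-82,140 \right)} + N{\left(Q,126 \right)}\right) + S{\left(89 \right)} = \left(-149 + 6 \left(-165\right)^{2}\right) + 14 = \left(-149 + 6 \cdot 27225\right) + 14 = \left(-149 + 163350\right) + 14 = 163201 + 14 = 163215$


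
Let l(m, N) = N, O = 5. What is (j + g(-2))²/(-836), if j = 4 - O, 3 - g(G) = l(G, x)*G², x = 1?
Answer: -1/209 ≈ -0.0047847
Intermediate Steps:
g(G) = 3 - G²
j = -1 (j = 4 - 1*5 = 4 - 5 = -1)
(j + g(-2))²/(-836) = (-1 + (3 - 1*(-2)²))²/(-836) = (-1 + (3 - 1*4))²*(-1/836) = (-1 + (3 - 4))²*(-1/836) = (-1 - 1)²*(-1/836) = (-2)²*(-1/836) = 4*(-1/836) = -1/209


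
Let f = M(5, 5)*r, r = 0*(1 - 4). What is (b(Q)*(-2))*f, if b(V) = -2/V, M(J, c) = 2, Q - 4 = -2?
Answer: 0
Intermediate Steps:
Q = 2 (Q = 4 - 2 = 2)
r = 0 (r = 0*(-3) = 0)
f = 0 (f = 2*0 = 0)
(b(Q)*(-2))*f = (-2/2*(-2))*0 = (-2*1/2*(-2))*0 = -1*(-2)*0 = 2*0 = 0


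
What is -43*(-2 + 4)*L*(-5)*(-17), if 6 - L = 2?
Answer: -29240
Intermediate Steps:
L = 4 (L = 6 - 1*2 = 6 - 2 = 4)
-43*(-2 + 4)*L*(-5)*(-17) = -43*(-2 + 4)*4*(-5)*(-17) = -43*2*4*(-5)*(-17) = -344*(-5)*(-17) = -43*(-40)*(-17) = 1720*(-17) = -29240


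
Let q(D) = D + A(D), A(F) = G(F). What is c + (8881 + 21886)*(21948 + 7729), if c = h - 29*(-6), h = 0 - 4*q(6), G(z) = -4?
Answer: 913072425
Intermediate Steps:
A(F) = -4
q(D) = -4 + D (q(D) = D - 4 = -4 + D)
h = -8 (h = 0 - 4*(-4 + 6) = 0 - 4*2 = 0 - 8 = -8)
c = 166 (c = -8 - 29*(-6) = -8 + 174 = 166)
c + (8881 + 21886)*(21948 + 7729) = 166 + (8881 + 21886)*(21948 + 7729) = 166 + 30767*29677 = 166 + 913072259 = 913072425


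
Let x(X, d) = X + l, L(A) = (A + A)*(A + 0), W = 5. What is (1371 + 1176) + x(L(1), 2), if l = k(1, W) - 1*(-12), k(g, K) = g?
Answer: 2562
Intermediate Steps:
L(A) = 2*A**2 (L(A) = (2*A)*A = 2*A**2)
l = 13 (l = 1 - 1*(-12) = 1 + 12 = 13)
x(X, d) = 13 + X (x(X, d) = X + 13 = 13 + X)
(1371 + 1176) + x(L(1), 2) = (1371 + 1176) + (13 + 2*1**2) = 2547 + (13 + 2*1) = 2547 + (13 + 2) = 2547 + 15 = 2562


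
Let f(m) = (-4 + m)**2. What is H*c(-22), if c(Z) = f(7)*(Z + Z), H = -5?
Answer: 1980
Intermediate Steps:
c(Z) = 18*Z (c(Z) = (-4 + 7)**2*(Z + Z) = 3**2*(2*Z) = 9*(2*Z) = 18*Z)
H*c(-22) = -90*(-22) = -5*(-396) = 1980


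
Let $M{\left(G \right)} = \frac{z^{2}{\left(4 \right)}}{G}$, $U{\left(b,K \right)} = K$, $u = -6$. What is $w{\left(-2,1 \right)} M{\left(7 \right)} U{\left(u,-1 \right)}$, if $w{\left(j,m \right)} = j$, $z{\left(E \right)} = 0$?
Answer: $0$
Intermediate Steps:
$M{\left(G \right)} = 0$ ($M{\left(G \right)} = \frac{0^{2}}{G} = \frac{0}{G} = 0$)
$w{\left(-2,1 \right)} M{\left(7 \right)} U{\left(u,-1 \right)} = \left(-2\right) 0 \left(-1\right) = 0 \left(-1\right) = 0$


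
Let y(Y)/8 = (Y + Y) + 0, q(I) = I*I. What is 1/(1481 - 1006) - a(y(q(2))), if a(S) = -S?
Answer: 30401/475 ≈ 64.002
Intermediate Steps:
q(I) = I²
y(Y) = 16*Y (y(Y) = 8*((Y + Y) + 0) = 8*(2*Y + 0) = 8*(2*Y) = 16*Y)
1/(1481 - 1006) - a(y(q(2))) = 1/(1481 - 1006) - (-1)*16*2² = 1/475 - (-1)*16*4 = 1/475 - (-1)*64 = 1/475 - 1*(-64) = 1/475 + 64 = 30401/475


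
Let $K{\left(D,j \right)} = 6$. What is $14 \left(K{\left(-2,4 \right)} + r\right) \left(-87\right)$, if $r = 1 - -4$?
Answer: $-13398$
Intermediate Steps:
$r = 5$ ($r = 1 + 4 = 5$)
$14 \left(K{\left(-2,4 \right)} + r\right) \left(-87\right) = 14 \left(6 + 5\right) \left(-87\right) = 14 \cdot 11 \left(-87\right) = 154 \left(-87\right) = -13398$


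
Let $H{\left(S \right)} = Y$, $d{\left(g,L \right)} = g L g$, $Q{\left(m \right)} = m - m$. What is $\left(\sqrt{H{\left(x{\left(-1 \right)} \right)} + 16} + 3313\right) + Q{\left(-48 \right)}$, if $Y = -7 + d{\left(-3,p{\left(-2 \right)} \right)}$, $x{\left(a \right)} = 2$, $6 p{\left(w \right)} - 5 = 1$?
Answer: $3313 + 3 \sqrt{2} \approx 3317.2$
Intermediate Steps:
$Q{\left(m \right)} = 0$
$p{\left(w \right)} = 1$ ($p{\left(w \right)} = \frac{5}{6} + \frac{1}{6} \cdot 1 = \frac{5}{6} + \frac{1}{6} = 1$)
$d{\left(g,L \right)} = L g^{2}$ ($d{\left(g,L \right)} = L g g = L g^{2}$)
$Y = 2$ ($Y = -7 + 1 \left(-3\right)^{2} = -7 + 1 \cdot 9 = -7 + 9 = 2$)
$H{\left(S \right)} = 2$
$\left(\sqrt{H{\left(x{\left(-1 \right)} \right)} + 16} + 3313\right) + Q{\left(-48 \right)} = \left(\sqrt{2 + 16} + 3313\right) + 0 = \left(\sqrt{18} + 3313\right) + 0 = \left(3 \sqrt{2} + 3313\right) + 0 = \left(3313 + 3 \sqrt{2}\right) + 0 = 3313 + 3 \sqrt{2}$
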